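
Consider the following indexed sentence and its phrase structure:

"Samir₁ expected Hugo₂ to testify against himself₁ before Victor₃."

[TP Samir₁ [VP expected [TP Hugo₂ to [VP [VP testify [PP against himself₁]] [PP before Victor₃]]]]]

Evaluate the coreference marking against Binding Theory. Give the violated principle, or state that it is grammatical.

The two coindexed NPs are *Samir₁* and *himself₁*.
*himself₁* is an anaphor. Principle A requires it to be bound within its binding domain — the embedded TP, whose subject is Hugo₂.
Within that domain it is c-commanded by *Hugo₂*, which does not share its index.
*Samir₁* does c-command the anaphor, but from outside its binding domain.
The anaphor is unbound in its domain → Principle A violation.

Principle A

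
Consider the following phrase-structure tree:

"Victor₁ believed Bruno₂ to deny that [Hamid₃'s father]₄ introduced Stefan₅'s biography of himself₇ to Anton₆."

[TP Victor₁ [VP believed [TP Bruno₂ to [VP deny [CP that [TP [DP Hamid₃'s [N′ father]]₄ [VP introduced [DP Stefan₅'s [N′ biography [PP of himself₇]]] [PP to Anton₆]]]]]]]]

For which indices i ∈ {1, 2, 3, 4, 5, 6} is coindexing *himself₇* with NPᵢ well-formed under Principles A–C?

{5}

*himself* is an anaphor, so Principle A applies: it must be bound in its binding domain.
Binding domain of *himself₇*: the possessed DP, whose subject is Stefan₅.
*Victor₁* c-commands the anaphor but is outside its binding domain → cannot satisfy Principle A.
*Bruno₂* c-commands the anaphor but is outside its binding domain → cannot satisfy Principle A.
*Hamid₃* does not c-command the anaphor → cannot bind it.
*[Hamid₃'s father]₄* c-commands the anaphor but is outside its binding domain → cannot satisfy Principle A.
*Stefan₅* c-commands the anaphor within its binding domain → licit binder.
*Anton₆* does not c-command the anaphor → cannot bind it.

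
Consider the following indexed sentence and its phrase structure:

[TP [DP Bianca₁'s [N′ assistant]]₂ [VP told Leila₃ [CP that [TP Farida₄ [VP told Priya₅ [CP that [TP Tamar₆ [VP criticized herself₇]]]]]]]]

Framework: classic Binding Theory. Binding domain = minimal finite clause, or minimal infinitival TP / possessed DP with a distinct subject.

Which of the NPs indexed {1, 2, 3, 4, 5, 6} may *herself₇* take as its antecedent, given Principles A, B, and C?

{6}

*herself* is an anaphor, so Principle A applies: it must be bound in its binding domain.
Binding domain of *herself₇*: the embedded TP, whose subject is Tamar₆.
*Bianca₁* does not c-command the anaphor → cannot bind it.
*[Bianca₁'s assistant]₂* c-commands the anaphor but is outside its binding domain → cannot satisfy Principle A.
*Leila₃* c-commands the anaphor but is outside its binding domain → cannot satisfy Principle A.
*Farida₄* c-commands the anaphor but is outside its binding domain → cannot satisfy Principle A.
*Priya₅* c-commands the anaphor but is outside its binding domain → cannot satisfy Principle A.
*Tamar₆* c-commands the anaphor within its binding domain → licit binder.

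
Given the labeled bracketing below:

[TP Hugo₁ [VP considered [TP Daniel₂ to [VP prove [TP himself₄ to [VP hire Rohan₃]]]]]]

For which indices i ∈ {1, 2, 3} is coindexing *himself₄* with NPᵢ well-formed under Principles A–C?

*himself* is an anaphor, so Principle A applies: it must be bound in its binding domain.
Binding domain of *himself₄*: the embedded TP, whose subject is Daniel₂.
*Hugo₁* c-commands the anaphor but is outside its binding domain → cannot satisfy Principle A.
*Daniel₂* c-commands the anaphor within its binding domain → licit binder.
*Rohan₃* does not c-command the anaphor → cannot bind it.

{2}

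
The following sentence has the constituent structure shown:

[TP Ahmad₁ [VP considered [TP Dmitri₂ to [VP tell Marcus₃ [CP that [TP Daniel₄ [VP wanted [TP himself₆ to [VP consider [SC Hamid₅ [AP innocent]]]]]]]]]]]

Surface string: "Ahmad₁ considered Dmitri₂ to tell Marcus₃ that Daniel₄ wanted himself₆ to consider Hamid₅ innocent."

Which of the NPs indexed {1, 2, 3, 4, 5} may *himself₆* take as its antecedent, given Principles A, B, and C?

{4}

*himself* is an anaphor, so Principle A applies: it must be bound in its binding domain.
Binding domain of *himself₆*: the embedded TP, whose subject is Daniel₄.
*Ahmad₁* c-commands the anaphor but is outside its binding domain → cannot satisfy Principle A.
*Dmitri₂* c-commands the anaphor but is outside its binding domain → cannot satisfy Principle A.
*Marcus₃* c-commands the anaphor but is outside its binding domain → cannot satisfy Principle A.
*Daniel₄* c-commands the anaphor within its binding domain → licit binder.
*Hamid₅* does not c-command the anaphor → cannot bind it.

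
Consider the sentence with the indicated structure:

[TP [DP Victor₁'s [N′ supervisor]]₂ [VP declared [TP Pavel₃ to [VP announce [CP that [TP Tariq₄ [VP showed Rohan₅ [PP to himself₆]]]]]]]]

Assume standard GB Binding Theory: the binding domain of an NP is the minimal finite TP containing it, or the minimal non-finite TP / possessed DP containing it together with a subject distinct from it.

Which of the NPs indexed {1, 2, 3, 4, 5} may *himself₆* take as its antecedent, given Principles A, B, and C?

{4, 5}

*himself* is an anaphor, so Principle A applies: it must be bound in its binding domain.
Binding domain of *himself₆*: the embedded TP, whose subject is Tariq₄.
*Victor₁* does not c-command the anaphor → cannot bind it.
*[Victor₁'s supervisor]₂* c-commands the anaphor but is outside its binding domain → cannot satisfy Principle A.
*Pavel₃* c-commands the anaphor but is outside its binding domain → cannot satisfy Principle A.
*Tariq₄* c-commands the anaphor within its binding domain → licit binder.
*Rohan₅* c-commands the anaphor within its binding domain → licit binder.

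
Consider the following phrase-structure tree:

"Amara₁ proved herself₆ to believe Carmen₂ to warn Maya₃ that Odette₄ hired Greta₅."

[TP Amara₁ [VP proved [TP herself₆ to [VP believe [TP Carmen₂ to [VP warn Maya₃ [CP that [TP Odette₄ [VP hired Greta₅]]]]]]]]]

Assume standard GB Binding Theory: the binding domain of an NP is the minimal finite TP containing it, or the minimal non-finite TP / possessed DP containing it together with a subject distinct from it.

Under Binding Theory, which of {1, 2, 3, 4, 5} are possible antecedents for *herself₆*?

*herself* is an anaphor, so Principle A applies: it must be bound in its binding domain.
Binding domain of *herself₆*: the matrix TP, whose subject is Amara₁.
*Amara₁* c-commands the anaphor within its binding domain → licit binder.
*Carmen₂* does not c-command the anaphor → cannot bind it.
*Maya₃* does not c-command the anaphor → cannot bind it.
*Odette₄* does not c-command the anaphor → cannot bind it.
*Greta₅* does not c-command the anaphor → cannot bind it.

{1}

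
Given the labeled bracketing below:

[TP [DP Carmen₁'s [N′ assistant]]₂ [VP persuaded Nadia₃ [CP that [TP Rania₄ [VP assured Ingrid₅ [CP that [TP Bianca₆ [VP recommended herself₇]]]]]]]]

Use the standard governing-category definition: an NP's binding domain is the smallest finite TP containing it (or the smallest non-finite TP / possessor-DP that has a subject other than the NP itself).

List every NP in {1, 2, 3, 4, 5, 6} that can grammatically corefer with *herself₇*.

*herself* is an anaphor, so Principle A applies: it must be bound in its binding domain.
Binding domain of *herself₇*: the embedded TP, whose subject is Bianca₆.
*Carmen₁* does not c-command the anaphor → cannot bind it.
*[Carmen₁'s assistant]₂* c-commands the anaphor but is outside its binding domain → cannot satisfy Principle A.
*Nadia₃* c-commands the anaphor but is outside its binding domain → cannot satisfy Principle A.
*Rania₄* c-commands the anaphor but is outside its binding domain → cannot satisfy Principle A.
*Ingrid₅* c-commands the anaphor but is outside its binding domain → cannot satisfy Principle A.
*Bianca₆* c-commands the anaphor within its binding domain → licit binder.

{6}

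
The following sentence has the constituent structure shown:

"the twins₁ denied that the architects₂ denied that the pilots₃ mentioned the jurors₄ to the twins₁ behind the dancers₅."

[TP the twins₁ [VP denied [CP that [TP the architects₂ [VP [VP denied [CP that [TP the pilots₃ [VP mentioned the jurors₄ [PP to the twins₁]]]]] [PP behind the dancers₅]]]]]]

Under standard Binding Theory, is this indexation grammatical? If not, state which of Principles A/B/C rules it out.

The two coindexed NPs are *the twins₁* (the higher occurrence) and *the twins₁* (the lower occurrence).
*the twins₁* (the lower occurrence) is an R-expression. Principle C requires it to be free everywhere.
*the twins₁* (the higher occurrence) c-commands it and carries the same index.
The R-expression is bound → Principle C violation.

Principle C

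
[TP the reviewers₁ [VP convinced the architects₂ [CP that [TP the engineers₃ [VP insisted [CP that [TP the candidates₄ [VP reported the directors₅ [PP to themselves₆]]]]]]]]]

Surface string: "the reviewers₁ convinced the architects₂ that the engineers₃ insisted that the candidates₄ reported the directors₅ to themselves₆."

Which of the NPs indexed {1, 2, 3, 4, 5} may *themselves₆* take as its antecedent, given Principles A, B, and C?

*themselves* is an anaphor, so Principle A applies: it must be bound in its binding domain.
Binding domain of *themselves₆*: the embedded TP, whose subject is the candidates₄.
*the reviewers₁* c-commands the anaphor but is outside its binding domain → cannot satisfy Principle A.
*the architects₂* c-commands the anaphor but is outside its binding domain → cannot satisfy Principle A.
*the engineers₃* c-commands the anaphor but is outside its binding domain → cannot satisfy Principle A.
*the candidates₄* c-commands the anaphor within its binding domain → licit binder.
*the directors₅* c-commands the anaphor within its binding domain → licit binder.

{4, 5}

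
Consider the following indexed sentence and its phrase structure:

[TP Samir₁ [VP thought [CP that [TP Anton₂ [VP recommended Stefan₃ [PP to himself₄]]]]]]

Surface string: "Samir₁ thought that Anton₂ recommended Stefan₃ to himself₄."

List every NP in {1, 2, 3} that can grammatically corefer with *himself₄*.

*himself* is an anaphor, so Principle A applies: it must be bound in its binding domain.
Binding domain of *himself₄*: the embedded TP, whose subject is Anton₂.
*Samir₁* c-commands the anaphor but is outside its binding domain → cannot satisfy Principle A.
*Anton₂* c-commands the anaphor within its binding domain → licit binder.
*Stefan₃* c-commands the anaphor within its binding domain → licit binder.

{2, 3}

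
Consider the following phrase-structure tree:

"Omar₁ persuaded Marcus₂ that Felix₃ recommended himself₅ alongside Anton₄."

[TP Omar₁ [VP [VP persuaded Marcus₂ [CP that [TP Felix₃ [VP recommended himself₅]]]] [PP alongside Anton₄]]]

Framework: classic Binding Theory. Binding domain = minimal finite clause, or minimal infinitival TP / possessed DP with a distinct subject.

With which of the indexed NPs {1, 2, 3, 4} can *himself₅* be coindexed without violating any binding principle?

{3}

*himself* is an anaphor, so Principle A applies: it must be bound in its binding domain.
Binding domain of *himself₅*: the embedded TP, whose subject is Felix₃.
*Omar₁* c-commands the anaphor but is outside its binding domain → cannot satisfy Principle A.
*Marcus₂* c-commands the anaphor but is outside its binding domain → cannot satisfy Principle A.
*Felix₃* c-commands the anaphor within its binding domain → licit binder.
*Anton₄* does not c-command the anaphor → cannot bind it.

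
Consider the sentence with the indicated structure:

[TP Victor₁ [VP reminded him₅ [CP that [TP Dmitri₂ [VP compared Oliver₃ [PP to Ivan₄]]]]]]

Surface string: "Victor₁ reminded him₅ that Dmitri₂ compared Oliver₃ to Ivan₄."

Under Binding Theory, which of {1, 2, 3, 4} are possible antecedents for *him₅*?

*him* is a pronoun, so Principle B applies: it must be free in its binding domain.
Binding domain of *him₅*: the matrix TP, whose subject is Victor₁.
*Victor₁* c-commands the pronoun within its binding domain → coindexation would violate Principle B.
*Dmitri₂*: the pronoun c-commands this R-expression → coindexation would violate Principle C on *Dmitri₂*.
*Oliver₃*: the pronoun c-commands this R-expression → coindexation would violate Principle C on *Oliver₃*.
*Ivan₄*: the pronoun c-commands this R-expression → coindexation would violate Principle C on *Ivan₄*.

none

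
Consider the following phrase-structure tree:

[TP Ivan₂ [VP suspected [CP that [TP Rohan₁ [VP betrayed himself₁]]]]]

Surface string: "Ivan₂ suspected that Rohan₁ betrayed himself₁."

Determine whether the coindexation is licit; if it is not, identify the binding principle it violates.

The two coindexed NPs are *Rohan₁* and *himself₁*.
*himself₁* is an anaphor; its binding domain is the embedded TP, whose subject is Rohan₁. *Rohan₁* c-commands it within that domain and shares its index, so Principle A is satisfied.
*Rohan₁* is an R-expression; *himself₁* does not c-command it, and no other NP shares its index, so Principle C is satisfied.
All principles are respected.

grammatical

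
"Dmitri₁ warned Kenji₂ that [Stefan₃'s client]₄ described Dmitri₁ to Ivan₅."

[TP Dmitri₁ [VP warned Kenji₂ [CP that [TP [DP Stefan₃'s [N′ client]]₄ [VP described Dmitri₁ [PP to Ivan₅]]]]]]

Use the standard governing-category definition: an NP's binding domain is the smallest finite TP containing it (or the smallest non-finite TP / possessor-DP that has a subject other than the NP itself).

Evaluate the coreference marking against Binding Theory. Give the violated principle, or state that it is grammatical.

Principle C

The two coindexed NPs are *Dmitri₁* (the lower occurrence) and *Dmitri₁* (the higher occurrence).
*Dmitri₁* (the lower occurrence) is an R-expression. Principle C requires it to be free everywhere.
*Dmitri₁* (the higher occurrence) c-commands it and carries the same index.
The R-expression is bound → Principle C violation.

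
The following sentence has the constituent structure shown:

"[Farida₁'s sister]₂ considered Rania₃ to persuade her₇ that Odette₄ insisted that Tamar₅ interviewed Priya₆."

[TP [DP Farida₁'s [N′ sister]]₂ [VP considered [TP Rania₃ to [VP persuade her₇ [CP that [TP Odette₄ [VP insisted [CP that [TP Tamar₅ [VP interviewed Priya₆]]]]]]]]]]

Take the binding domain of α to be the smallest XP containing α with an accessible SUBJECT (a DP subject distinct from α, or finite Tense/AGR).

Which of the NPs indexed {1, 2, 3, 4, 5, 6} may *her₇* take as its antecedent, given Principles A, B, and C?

*her* is a pronoun, so Principle B applies: it must be free in its binding domain.
Binding domain of *her₇*: the embedded TP, whose subject is Rania₃.
*Farida₁* and the pronoun do not c-command one another → neither Principle B nor Principle C is at stake; coindexation permitted.
*[Farida₁'s sister]₂* c-commands the pronoun but from outside its binding domain, and is not c-commanded by it → coindexation permitted.
*Rania₃* c-commands the pronoun within its binding domain → coindexation would violate Principle B.
*Odette₄*: the pronoun c-commands this R-expression → coindexation would violate Principle C on *Odette₄*.
*Tamar₅*: the pronoun c-commands this R-expression → coindexation would violate Principle C on *Tamar₅*.
*Priya₆*: the pronoun c-commands this R-expression → coindexation would violate Principle C on *Priya₆*.

{1, 2}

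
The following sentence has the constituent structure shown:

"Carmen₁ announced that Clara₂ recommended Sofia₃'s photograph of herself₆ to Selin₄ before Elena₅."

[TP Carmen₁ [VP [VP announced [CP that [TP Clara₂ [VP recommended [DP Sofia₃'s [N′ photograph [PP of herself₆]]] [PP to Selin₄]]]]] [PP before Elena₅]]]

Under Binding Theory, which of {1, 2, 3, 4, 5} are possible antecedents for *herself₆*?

{3}

*herself* is an anaphor, so Principle A applies: it must be bound in its binding domain.
Binding domain of *herself₆*: the possessed DP, whose subject is Sofia₃.
*Carmen₁* c-commands the anaphor but is outside its binding domain → cannot satisfy Principle A.
*Clara₂* c-commands the anaphor but is outside its binding domain → cannot satisfy Principle A.
*Sofia₃* c-commands the anaphor within its binding domain → licit binder.
*Selin₄* does not c-command the anaphor → cannot bind it.
*Elena₅* does not c-command the anaphor → cannot bind it.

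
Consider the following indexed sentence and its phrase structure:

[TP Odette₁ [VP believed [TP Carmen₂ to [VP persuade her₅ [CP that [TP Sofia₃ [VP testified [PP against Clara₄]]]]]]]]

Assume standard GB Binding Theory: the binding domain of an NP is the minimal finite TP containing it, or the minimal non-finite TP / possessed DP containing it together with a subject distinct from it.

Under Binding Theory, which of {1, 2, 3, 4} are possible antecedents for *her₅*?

*her* is a pronoun, so Principle B applies: it must be free in its binding domain.
Binding domain of *her₅*: the embedded TP, whose subject is Carmen₂.
*Odette₁* c-commands the pronoun but from outside its binding domain, and is not c-commanded by it → coindexation permitted.
*Carmen₂* c-commands the pronoun within its binding domain → coindexation would violate Principle B.
*Sofia₃*: the pronoun c-commands this R-expression → coindexation would violate Principle C on *Sofia₃*.
*Clara₄*: the pronoun c-commands this R-expression → coindexation would violate Principle C on *Clara₄*.

{1}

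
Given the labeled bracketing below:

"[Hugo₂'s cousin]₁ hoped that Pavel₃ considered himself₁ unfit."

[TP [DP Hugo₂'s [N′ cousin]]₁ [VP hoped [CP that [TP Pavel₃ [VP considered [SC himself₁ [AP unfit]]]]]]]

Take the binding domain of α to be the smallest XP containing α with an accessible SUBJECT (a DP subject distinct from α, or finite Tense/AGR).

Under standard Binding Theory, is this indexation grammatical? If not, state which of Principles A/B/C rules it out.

The two coindexed NPs are *[Hugo₂'s cousin]₁* and *himself₁*.
*himself₁* is an anaphor. Principle A requires it to be bound within its binding domain — the embedded TP, whose subject is Pavel₃.
Within that domain it is c-commanded by *Pavel₃*, which does not share its index.
*[Hugo₂'s cousin]₁* does c-command the anaphor, but from outside its binding domain.
The anaphor is unbound in its domain → Principle A violation.

Principle A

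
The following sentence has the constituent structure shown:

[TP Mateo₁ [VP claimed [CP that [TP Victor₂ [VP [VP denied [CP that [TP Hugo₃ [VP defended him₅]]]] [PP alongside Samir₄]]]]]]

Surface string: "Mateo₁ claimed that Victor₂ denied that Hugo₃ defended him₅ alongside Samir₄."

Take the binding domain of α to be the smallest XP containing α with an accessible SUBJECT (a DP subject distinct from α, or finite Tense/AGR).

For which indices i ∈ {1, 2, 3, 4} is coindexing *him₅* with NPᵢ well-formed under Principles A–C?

{1, 2, 4}

*him* is a pronoun, so Principle B applies: it must be free in its binding domain.
Binding domain of *him₅*: the embedded TP, whose subject is Hugo₃.
*Mateo₁* c-commands the pronoun but from outside its binding domain, and is not c-commanded by it → coindexation permitted.
*Victor₂* c-commands the pronoun but from outside its binding domain, and is not c-commanded by it → coindexation permitted.
*Hugo₃* c-commands the pronoun within its binding domain → coindexation would violate Principle B.
*Samir₄* and the pronoun do not c-command one another → neither Principle B nor Principle C is at stake; coindexation permitted.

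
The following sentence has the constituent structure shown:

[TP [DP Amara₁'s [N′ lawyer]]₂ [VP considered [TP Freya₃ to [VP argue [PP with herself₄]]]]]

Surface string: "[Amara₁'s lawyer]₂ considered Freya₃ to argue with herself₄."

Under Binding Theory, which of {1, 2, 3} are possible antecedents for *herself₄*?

*herself* is an anaphor, so Principle A applies: it must be bound in its binding domain.
Binding domain of *herself₄*: the embedded TP, whose subject is Freya₃.
*Amara₁* does not c-command the anaphor → cannot bind it.
*[Amara₁'s lawyer]₂* c-commands the anaphor but is outside its binding domain → cannot satisfy Principle A.
*Freya₃* c-commands the anaphor within its binding domain → licit binder.

{3}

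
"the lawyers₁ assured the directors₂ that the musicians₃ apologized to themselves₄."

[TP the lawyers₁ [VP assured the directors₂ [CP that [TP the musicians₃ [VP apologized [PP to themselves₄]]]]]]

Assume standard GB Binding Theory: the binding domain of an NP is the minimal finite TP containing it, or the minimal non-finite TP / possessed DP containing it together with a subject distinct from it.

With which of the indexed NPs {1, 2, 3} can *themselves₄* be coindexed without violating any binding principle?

{3}

*themselves* is an anaphor, so Principle A applies: it must be bound in its binding domain.
Binding domain of *themselves₄*: the embedded TP, whose subject is the musicians₃.
*the lawyers₁* c-commands the anaphor but is outside its binding domain → cannot satisfy Principle A.
*the directors₂* c-commands the anaphor but is outside its binding domain → cannot satisfy Principle A.
*the musicians₃* c-commands the anaphor within its binding domain → licit binder.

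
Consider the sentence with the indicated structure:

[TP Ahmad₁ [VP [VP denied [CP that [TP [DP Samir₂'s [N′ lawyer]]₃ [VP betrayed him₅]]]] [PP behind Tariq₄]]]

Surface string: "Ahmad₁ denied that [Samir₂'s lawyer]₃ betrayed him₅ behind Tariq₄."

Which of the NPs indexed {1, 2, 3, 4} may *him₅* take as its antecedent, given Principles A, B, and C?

*him* is a pronoun, so Principle B applies: it must be free in its binding domain.
Binding domain of *him₅*: the embedded TP, whose subject is [Samir₂'s lawyer]₃.
*Ahmad₁* c-commands the pronoun but from outside its binding domain, and is not c-commanded by it → coindexation permitted.
*Samir₂* and the pronoun do not c-command one another → neither Principle B nor Principle C is at stake; coindexation permitted.
*[Samir₂'s lawyer]₃* c-commands the pronoun within its binding domain → coindexation would violate Principle B.
*Tariq₄* and the pronoun do not c-command one another → neither Principle B nor Principle C is at stake; coindexation permitted.

{1, 2, 4}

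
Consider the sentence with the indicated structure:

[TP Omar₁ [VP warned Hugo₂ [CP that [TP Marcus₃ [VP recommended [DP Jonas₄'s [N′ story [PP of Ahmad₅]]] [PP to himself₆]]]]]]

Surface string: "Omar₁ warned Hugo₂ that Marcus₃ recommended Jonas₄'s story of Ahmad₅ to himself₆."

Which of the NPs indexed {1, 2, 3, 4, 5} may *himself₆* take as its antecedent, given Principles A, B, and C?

{3}

*himself* is an anaphor, so Principle A applies: it must be bound in its binding domain.
Binding domain of *himself₆*: the embedded TP, whose subject is Marcus₃.
*Omar₁* c-commands the anaphor but is outside its binding domain → cannot satisfy Principle A.
*Hugo₂* c-commands the anaphor but is outside its binding domain → cannot satisfy Principle A.
*Marcus₃* c-commands the anaphor within its binding domain → licit binder.
*Jonas₄* does not c-command the anaphor → cannot bind it.
*Ahmad₅* does not c-command the anaphor → cannot bind it.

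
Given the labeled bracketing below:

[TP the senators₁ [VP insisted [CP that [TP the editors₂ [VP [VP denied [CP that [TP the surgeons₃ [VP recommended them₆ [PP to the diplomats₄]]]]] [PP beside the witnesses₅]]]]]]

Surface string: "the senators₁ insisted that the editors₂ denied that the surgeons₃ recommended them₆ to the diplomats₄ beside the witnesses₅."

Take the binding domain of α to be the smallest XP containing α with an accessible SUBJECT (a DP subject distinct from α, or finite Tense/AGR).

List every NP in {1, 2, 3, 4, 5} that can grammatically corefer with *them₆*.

{1, 2, 5}

*them* is a pronoun, so Principle B applies: it must be free in its binding domain.
Binding domain of *them₆*: the embedded TP, whose subject is the surgeons₃.
*the senators₁* c-commands the pronoun but from outside its binding domain, and is not c-commanded by it → coindexation permitted.
*the editors₂* c-commands the pronoun but from outside its binding domain, and is not c-commanded by it → coindexation permitted.
*the surgeons₃* c-commands the pronoun within its binding domain → coindexation would violate Principle B.
*the diplomats₄*: the pronoun c-commands this R-expression → coindexation would violate Principle C on *the diplomats₄*.
*the witnesses₅* and the pronoun do not c-command one another → neither Principle B nor Principle C is at stake; coindexation permitted.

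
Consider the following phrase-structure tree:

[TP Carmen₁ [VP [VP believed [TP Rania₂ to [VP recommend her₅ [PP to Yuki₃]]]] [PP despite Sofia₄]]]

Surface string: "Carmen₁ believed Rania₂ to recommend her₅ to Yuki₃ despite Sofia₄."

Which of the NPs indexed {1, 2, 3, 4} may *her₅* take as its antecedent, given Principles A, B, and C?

{1, 4}

*her* is a pronoun, so Principle B applies: it must be free in its binding domain.
Binding domain of *her₅*: the embedded TP, whose subject is Rania₂.
*Carmen₁* c-commands the pronoun but from outside its binding domain, and is not c-commanded by it → coindexation permitted.
*Rania₂* c-commands the pronoun within its binding domain → coindexation would violate Principle B.
*Yuki₃*: the pronoun c-commands this R-expression → coindexation would violate Principle C on *Yuki₃*.
*Sofia₄* and the pronoun do not c-command one another → neither Principle B nor Principle C is at stake; coindexation permitted.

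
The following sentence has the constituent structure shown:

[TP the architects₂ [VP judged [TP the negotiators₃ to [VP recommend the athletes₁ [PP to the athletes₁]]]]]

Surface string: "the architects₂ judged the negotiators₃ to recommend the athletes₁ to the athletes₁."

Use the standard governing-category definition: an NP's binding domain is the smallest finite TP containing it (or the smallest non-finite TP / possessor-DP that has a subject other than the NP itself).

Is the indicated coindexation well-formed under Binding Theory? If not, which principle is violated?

The two coindexed NPs are *the athletes₁* (the lower occurrence) and *the athletes₁* (the higher occurrence).
*the athletes₁* (the lower occurrence) is an R-expression. Principle C requires it to be free everywhere.
*the athletes₁* (the higher occurrence) c-commands it and carries the same index.
The R-expression is bound → Principle C violation.

Principle C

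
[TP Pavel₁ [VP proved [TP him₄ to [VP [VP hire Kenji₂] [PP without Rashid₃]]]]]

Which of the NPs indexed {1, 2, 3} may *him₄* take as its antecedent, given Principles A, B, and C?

*him* is a pronoun, so Principle B applies: it must be free in its binding domain.
Binding domain of *him₄*: the matrix TP, whose subject is Pavel₁.
*Pavel₁* c-commands the pronoun within its binding domain → coindexation would violate Principle B.
*Kenji₂*: the pronoun c-commands this R-expression → coindexation would violate Principle C on *Kenji₂*.
*Rashid₃*: the pronoun c-commands this R-expression → coindexation would violate Principle C on *Rashid₃*.

none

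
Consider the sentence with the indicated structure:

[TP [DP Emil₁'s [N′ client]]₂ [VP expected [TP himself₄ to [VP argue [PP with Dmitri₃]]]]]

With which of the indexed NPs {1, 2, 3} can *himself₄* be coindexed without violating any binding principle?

*himself* is an anaphor, so Principle A applies: it must be bound in its binding domain.
Binding domain of *himself₄*: the matrix TP, whose subject is [Emil₁'s client]₂.
*Emil₁* does not c-command the anaphor → cannot bind it.
*[Emil₁'s client]₂* c-commands the anaphor within its binding domain → licit binder.
*Dmitri₃* does not c-command the anaphor → cannot bind it.

{2}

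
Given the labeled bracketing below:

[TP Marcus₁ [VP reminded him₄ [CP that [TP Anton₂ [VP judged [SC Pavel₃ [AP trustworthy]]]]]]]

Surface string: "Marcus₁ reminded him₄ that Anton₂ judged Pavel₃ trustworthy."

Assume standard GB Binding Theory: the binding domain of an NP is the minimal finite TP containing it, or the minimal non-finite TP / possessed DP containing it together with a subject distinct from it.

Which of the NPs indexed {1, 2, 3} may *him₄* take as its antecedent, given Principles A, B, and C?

none

*him* is a pronoun, so Principle B applies: it must be free in its binding domain.
Binding domain of *him₄*: the matrix TP, whose subject is Marcus₁.
*Marcus₁* c-commands the pronoun within its binding domain → coindexation would violate Principle B.
*Anton₂*: the pronoun c-commands this R-expression → coindexation would violate Principle C on *Anton₂*.
*Pavel₃*: the pronoun c-commands this R-expression → coindexation would violate Principle C on *Pavel₃*.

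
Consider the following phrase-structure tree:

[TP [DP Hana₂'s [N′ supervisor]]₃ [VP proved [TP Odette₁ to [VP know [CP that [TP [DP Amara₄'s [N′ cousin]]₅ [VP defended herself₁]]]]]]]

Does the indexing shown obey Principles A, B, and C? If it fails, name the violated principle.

Principle A

The two coindexed NPs are *Odette₁* and *herself₁*.
*herself₁* is an anaphor. Principle A requires it to be bound within its binding domain — the embedded TP, whose subject is [Amara₄'s cousin]₅.
Within that domain it is c-commanded by *[Amara₄'s cousin]₅*, which does not share its index.
*Odette₁* does c-command the anaphor, but from outside its binding domain.
The anaphor is unbound in its domain → Principle A violation.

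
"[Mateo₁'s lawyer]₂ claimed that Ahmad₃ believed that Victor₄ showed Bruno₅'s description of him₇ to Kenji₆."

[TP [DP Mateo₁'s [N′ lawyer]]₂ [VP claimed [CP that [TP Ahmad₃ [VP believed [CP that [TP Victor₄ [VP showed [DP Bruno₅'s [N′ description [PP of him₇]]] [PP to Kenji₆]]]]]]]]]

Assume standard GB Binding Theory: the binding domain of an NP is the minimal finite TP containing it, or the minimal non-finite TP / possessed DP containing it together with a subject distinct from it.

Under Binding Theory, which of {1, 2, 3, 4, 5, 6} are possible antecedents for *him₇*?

*him* is a pronoun, so Principle B applies: it must be free in its binding domain.
Binding domain of *him₇*: the possessed DP, whose subject is Bruno₅.
*Mateo₁* and the pronoun do not c-command one another → neither Principle B nor Principle C is at stake; coindexation permitted.
*[Mateo₁'s lawyer]₂* c-commands the pronoun but from outside its binding domain, and is not c-commanded by it → coindexation permitted.
*Ahmad₃* c-commands the pronoun but from outside its binding domain, and is not c-commanded by it → coindexation permitted.
*Victor₄* c-commands the pronoun but from outside its binding domain, and is not c-commanded by it → coindexation permitted.
*Bruno₅* c-commands the pronoun within its binding domain → coindexation would violate Principle B.
*Kenji₆* and the pronoun do not c-command one another → neither Principle B nor Principle C is at stake; coindexation permitted.

{1, 2, 3, 4, 6}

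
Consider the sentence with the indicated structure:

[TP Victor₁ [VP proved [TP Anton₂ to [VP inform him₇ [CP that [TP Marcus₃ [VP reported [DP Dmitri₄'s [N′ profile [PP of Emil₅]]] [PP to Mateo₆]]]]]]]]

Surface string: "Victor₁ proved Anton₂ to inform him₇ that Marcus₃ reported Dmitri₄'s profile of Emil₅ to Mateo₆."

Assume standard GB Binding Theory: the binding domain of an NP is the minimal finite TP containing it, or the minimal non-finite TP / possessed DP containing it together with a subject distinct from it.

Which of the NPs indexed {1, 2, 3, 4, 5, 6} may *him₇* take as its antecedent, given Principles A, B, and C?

*him* is a pronoun, so Principle B applies: it must be free in its binding domain.
Binding domain of *him₇*: the embedded TP, whose subject is Anton₂.
*Victor₁* c-commands the pronoun but from outside its binding domain, and is not c-commanded by it → coindexation permitted.
*Anton₂* c-commands the pronoun within its binding domain → coindexation would violate Principle B.
*Marcus₃*: the pronoun c-commands this R-expression → coindexation would violate Principle C on *Marcus₃*.
*Dmitri₄*: the pronoun c-commands this R-expression → coindexation would violate Principle C on *Dmitri₄*.
*Emil₅*: the pronoun c-commands this R-expression → coindexation would violate Principle C on *Emil₅*.
*Mateo₆*: the pronoun c-commands this R-expression → coindexation would violate Principle C on *Mateo₆*.

{1}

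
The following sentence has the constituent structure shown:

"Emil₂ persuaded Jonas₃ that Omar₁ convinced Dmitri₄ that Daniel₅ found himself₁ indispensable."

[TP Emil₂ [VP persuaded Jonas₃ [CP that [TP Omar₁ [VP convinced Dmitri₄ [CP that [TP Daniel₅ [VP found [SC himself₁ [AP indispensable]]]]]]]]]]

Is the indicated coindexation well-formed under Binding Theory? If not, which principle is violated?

The two coindexed NPs are *Omar₁* and *himself₁*.
*himself₁* is an anaphor. Principle A requires it to be bound within its binding domain — the embedded TP, whose subject is Daniel₅.
Within that domain it is c-commanded by *Daniel₅*, which does not share its index.
*Omar₁* does c-command the anaphor, but from outside its binding domain.
The anaphor is unbound in its domain → Principle A violation.

Principle A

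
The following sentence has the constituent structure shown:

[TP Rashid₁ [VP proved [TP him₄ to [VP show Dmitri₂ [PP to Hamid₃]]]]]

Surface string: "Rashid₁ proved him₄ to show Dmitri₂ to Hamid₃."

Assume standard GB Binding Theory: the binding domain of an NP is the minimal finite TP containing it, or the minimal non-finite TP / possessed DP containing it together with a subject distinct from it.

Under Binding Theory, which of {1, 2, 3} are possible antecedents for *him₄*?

*him* is a pronoun, so Principle B applies: it must be free in its binding domain.
Binding domain of *him₄*: the matrix TP, whose subject is Rashid₁.
*Rashid₁* c-commands the pronoun within its binding domain → coindexation would violate Principle B.
*Dmitri₂*: the pronoun c-commands this R-expression → coindexation would violate Principle C on *Dmitri₂*.
*Hamid₃*: the pronoun c-commands this R-expression → coindexation would violate Principle C on *Hamid₃*.

none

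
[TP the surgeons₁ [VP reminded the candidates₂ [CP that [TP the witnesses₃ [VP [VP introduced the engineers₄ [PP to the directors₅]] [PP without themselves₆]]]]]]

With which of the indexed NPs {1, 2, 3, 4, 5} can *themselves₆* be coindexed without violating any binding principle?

*themselves* is an anaphor, so Principle A applies: it must be bound in its binding domain.
Binding domain of *themselves₆*: the embedded TP, whose subject is the witnesses₃.
*the surgeons₁* c-commands the anaphor but is outside its binding domain → cannot satisfy Principle A.
*the candidates₂* c-commands the anaphor but is outside its binding domain → cannot satisfy Principle A.
*the witnesses₃* c-commands the anaphor within its binding domain → licit binder.
*the engineers₄* does not c-command the anaphor → cannot bind it.
*the directors₅* does not c-command the anaphor → cannot bind it.

{3}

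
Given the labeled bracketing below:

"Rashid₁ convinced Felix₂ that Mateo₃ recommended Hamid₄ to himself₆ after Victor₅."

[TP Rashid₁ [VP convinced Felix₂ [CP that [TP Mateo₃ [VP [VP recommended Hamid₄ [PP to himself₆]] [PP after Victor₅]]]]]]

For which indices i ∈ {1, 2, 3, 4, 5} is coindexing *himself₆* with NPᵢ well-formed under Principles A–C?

{3, 4}

*himself* is an anaphor, so Principle A applies: it must be bound in its binding domain.
Binding domain of *himself₆*: the embedded TP, whose subject is Mateo₃.
*Rashid₁* c-commands the anaphor but is outside its binding domain → cannot satisfy Principle A.
*Felix₂* c-commands the anaphor but is outside its binding domain → cannot satisfy Principle A.
*Mateo₃* c-commands the anaphor within its binding domain → licit binder.
*Hamid₄* c-commands the anaphor within its binding domain → licit binder.
*Victor₅* does not c-command the anaphor → cannot bind it.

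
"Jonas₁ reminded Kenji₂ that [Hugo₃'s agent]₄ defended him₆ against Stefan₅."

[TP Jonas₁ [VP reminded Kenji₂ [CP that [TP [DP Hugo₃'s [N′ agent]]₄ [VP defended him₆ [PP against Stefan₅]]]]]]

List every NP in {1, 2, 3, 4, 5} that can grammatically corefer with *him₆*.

*him* is a pronoun, so Principle B applies: it must be free in its binding domain.
Binding domain of *him₆*: the embedded TP, whose subject is [Hugo₃'s agent]₄.
*Jonas₁* c-commands the pronoun but from outside its binding domain, and is not c-commanded by it → coindexation permitted.
*Kenji₂* c-commands the pronoun but from outside its binding domain, and is not c-commanded by it → coindexation permitted.
*Hugo₃* and the pronoun do not c-command one another → neither Principle B nor Principle C is at stake; coindexation permitted.
*[Hugo₃'s agent]₄* c-commands the pronoun within its binding domain → coindexation would violate Principle B.
*Stefan₅*: the pronoun c-commands this R-expression → coindexation would violate Principle C on *Stefan₅*.

{1, 2, 3}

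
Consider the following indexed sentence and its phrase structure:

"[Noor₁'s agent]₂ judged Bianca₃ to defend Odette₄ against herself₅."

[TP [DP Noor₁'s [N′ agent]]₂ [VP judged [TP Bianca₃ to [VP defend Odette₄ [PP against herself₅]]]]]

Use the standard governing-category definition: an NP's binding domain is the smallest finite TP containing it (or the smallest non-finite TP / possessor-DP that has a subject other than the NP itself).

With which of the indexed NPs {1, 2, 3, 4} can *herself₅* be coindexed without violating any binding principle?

{3, 4}

*herself* is an anaphor, so Principle A applies: it must be bound in its binding domain.
Binding domain of *herself₅*: the embedded TP, whose subject is Bianca₃.
*Noor₁* does not c-command the anaphor → cannot bind it.
*[Noor₁'s agent]₂* c-commands the anaphor but is outside its binding domain → cannot satisfy Principle A.
*Bianca₃* c-commands the anaphor within its binding domain → licit binder.
*Odette₄* c-commands the anaphor within its binding domain → licit binder.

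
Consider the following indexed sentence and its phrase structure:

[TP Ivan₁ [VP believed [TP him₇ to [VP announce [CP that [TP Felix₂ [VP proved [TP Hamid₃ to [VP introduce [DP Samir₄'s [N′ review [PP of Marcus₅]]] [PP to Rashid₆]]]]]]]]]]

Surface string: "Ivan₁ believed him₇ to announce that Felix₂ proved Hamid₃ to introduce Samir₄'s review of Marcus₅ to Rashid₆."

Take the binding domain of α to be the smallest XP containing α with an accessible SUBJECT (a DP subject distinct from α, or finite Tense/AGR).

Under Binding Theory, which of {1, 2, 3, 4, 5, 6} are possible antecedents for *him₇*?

*him* is a pronoun, so Principle B applies: it must be free in its binding domain.
Binding domain of *him₇*: the matrix TP, whose subject is Ivan₁.
*Ivan₁* c-commands the pronoun within its binding domain → coindexation would violate Principle B.
*Felix₂*: the pronoun c-commands this R-expression → coindexation would violate Principle C on *Felix₂*.
*Hamid₃*: the pronoun c-commands this R-expression → coindexation would violate Principle C on *Hamid₃*.
*Samir₄*: the pronoun c-commands this R-expression → coindexation would violate Principle C on *Samir₄*.
*Marcus₅*: the pronoun c-commands this R-expression → coindexation would violate Principle C on *Marcus₅*.
*Rashid₆*: the pronoun c-commands this R-expression → coindexation would violate Principle C on *Rashid₆*.

none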